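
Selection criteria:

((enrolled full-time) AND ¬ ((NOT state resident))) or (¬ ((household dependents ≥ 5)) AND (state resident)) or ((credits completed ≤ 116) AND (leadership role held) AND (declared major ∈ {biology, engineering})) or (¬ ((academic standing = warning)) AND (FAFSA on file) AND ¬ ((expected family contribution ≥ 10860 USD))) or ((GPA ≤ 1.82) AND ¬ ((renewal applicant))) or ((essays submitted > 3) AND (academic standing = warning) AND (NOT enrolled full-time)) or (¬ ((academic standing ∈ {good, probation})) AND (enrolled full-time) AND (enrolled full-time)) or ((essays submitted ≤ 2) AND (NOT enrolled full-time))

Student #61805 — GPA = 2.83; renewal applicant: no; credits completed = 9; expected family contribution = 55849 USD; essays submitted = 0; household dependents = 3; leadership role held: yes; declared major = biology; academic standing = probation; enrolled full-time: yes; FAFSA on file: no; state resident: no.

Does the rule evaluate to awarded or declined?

Atomic conditions:
  enrolled full-time: yes → true
  NOT state resident: no → true
  household dependents ≥ 5: 3 ≥ 5 is false
  state resident: no → false
  credits completed ≤ 116: 9 ≤ 116 is true
  leadership role held: yes → true
  declared major ∈ {biology, engineering}: biology is in the set → true
  academic standing = warning: probation == warning is false
  FAFSA on file: no → false
  expected family contribution ≥ 10860 USD: 55849 ≥ 10860 is true
  GPA ≤ 1.82: 2.83 ≤ 1.82 is false
  renewal applicant: no → false
  essays submitted > 3: 0 > 3 is false
  NOT enrolled full-time: yes → false
  academic standing ∈ {good, probation}: probation is in the set → true
  essays submitted ≤ 2: 0 ≤ 2 is true
Combine:
[1.2] NOT true = false
[1] true AND false = false
[2.1] NOT false = true
[2] true AND false = false
[3] true AND true AND true = true
[4.1] NOT false = true
[4.3] NOT true = false
[4] true AND false AND false = false
[5.2] NOT false = true
[5] false AND true = false
[6] false AND false AND false = false
[7.1] NOT true = false
[7] false AND true AND true = false
[8] true AND false = false
[root] false OR false OR true OR false OR false OR false OR false OR false = true
Overall: true → awarded

Awarded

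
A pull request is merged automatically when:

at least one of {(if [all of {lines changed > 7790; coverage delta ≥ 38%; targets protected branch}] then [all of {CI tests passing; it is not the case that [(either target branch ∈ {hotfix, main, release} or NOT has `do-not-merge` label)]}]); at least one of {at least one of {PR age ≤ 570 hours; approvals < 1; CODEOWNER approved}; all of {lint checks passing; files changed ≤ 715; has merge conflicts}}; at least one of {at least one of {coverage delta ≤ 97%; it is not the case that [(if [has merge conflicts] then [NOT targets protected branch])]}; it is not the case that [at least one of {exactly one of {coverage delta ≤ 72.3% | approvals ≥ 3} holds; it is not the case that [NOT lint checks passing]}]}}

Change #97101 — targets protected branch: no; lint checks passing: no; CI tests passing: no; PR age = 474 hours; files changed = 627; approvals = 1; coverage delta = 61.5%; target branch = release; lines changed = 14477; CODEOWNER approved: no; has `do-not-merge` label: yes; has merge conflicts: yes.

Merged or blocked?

Merged

Atomic conditions:
  lines changed > 7790: 14477 > 7790 is true
  coverage delta ≥ 38%: 61.5 ≥ 38 is true
  targets protected branch: no → false
  CI tests passing: no → false
  target branch ∈ {hotfix, main, release}: release is in the set → true
  NOT has `do-not-merge` label: yes → false
  PR age ≤ 570 hours: 474 ≤ 570 is true
  approvals < 1: 1 < 1 is false
  CODEOWNER approved: no → false
  lint checks passing: no → false
  files changed ≤ 715: 627 ≤ 715 is true
  has merge conflicts: yes → true
  coverage delta ≤ 97%: 61.5 ≤ 97 is true
  NOT targets protected branch: no → true
  coverage delta ≤ 72.3%: 61.5 ≤ 72.3 is true
  approvals ≥ 3: 1 ≥ 3 is false
  NOT lint checks passing: no → true
Combine:
[1.1] true AND true AND false = false
[1.2.2.1] true OR false = true
[1.2.2] NOT true = false
[1.2] false AND false = false
[1] false → false (antecedent false ⇒ implication holds) = true
[2.1] true OR false OR false = true
[2.2] false AND true AND true = false
[2] true OR false = true
[3.1.2.1] true → true = true
[3.1.2] NOT true = false
[3.1] true OR false = true
[3.2.1.1] exactly-one(true, false) = true
[3.2.1.2] NOT true = false
[3.2.1] true OR false = true
[3.2] NOT true = false
[3] true OR false = true
[root] true OR true OR true = true
Overall: true → merged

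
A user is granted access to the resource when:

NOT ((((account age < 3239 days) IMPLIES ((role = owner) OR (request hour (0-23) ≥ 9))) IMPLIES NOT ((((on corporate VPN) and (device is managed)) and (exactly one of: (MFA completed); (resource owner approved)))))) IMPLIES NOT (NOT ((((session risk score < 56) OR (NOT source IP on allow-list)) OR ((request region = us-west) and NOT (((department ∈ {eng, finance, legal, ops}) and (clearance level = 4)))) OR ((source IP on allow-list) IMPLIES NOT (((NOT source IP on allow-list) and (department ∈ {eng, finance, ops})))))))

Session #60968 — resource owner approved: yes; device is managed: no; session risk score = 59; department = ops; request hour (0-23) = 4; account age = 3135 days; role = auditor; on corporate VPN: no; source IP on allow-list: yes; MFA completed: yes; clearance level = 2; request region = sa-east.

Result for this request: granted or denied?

Atomic conditions:
  account age < 3239 days: 3135 < 3239 is true
  role = owner: auditor == owner is false
  request hour (0-23) ≥ 9: 4 ≥ 9 is false
  on corporate VPN: no → false
  device is managed: no → false
  MFA completed: yes → true
  resource owner approved: yes → true
  session risk score < 56: 59 < 56 is false
  NOT source IP on allow-list: yes → false
  request region = us-west: sa-east == us-west is false
  department ∈ {eng, finance, legal, ops}: ops is in the set → true
  clearance level = 4: 2 == 4 is false
  source IP on allow-list: yes → true
  department ∈ {eng, finance, ops}: ops is in the set → true
Combine:
[1.1.1.2] false OR false = false
[1.1.1] true → false = false
[1.1.2.1.1] false AND false = false
[1.1.2.1.2] exactly-one(true, true) = false
[1.1.2.1] false AND false = false
[1.1.2] NOT false = true
[1.1] false → true (antecedent false ⇒ implication holds) = true
[1] NOT true = false
[2.1.1.1] false OR false = false
[2.1.1.2.2.1] true AND false = false
[2.1.1.2.2] NOT false = true
[2.1.1.2] false AND true = false
[2.1.1.3.2.1] false AND true = false
[2.1.1.3.2] NOT false = true
[2.1.1.3] true → true = true
[2.1.1] false OR false OR true = true
[2.1] NOT true = false
[2] NOT false = true
[root] false → true (antecedent false ⇒ implication holds) = true
Overall: true → granted

Granted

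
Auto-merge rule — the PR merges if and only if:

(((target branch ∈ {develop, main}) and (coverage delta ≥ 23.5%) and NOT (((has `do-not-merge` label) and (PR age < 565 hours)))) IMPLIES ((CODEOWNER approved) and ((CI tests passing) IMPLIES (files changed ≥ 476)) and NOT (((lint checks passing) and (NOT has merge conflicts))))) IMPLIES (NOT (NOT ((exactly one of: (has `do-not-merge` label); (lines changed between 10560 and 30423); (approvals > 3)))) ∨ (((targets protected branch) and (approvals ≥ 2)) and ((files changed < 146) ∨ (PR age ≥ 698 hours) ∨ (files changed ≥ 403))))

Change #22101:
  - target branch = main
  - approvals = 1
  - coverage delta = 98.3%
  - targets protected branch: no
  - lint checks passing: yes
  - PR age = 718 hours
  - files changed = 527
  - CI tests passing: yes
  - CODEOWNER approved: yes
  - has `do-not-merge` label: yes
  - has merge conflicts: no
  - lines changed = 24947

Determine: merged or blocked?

Atomic conditions:
  target branch ∈ {develop, main}: main is in the set → true
  coverage delta ≥ 23.5%: 98.3 ≥ 23.5 is true
  has `do-not-merge` label: yes → true
  PR age < 565 hours: 718 < 565 is false
  CODEOWNER approved: yes → true
  CI tests passing: yes → true
  files changed ≥ 476: 527 ≥ 476 is true
  lint checks passing: yes → true
  NOT has merge conflicts: no → true
  lines changed between 10560 and 30423: 24947 in [10560, 30423] is true
  approvals > 3: 1 > 3 is false
  targets protected branch: no → false
  approvals ≥ 2: 1 ≥ 2 is false
  files changed < 146: 527 < 146 is false
  PR age ≥ 698 hours: 718 ≥ 698 is true
  files changed ≥ 403: 527 ≥ 403 is true
Combine:
[1.1.3.1] true AND false = false
[1.1.3] NOT false = true
[1.1] true AND true AND true = true
[1.2.2] true → true = true
[1.2.3.1] true AND true = true
[1.2.3] NOT true = false
[1.2] true AND true AND false = false
[1] true → false = false
[2.1.1.1] exactly-one(true, true, false) = false
[2.1.1] NOT false = true
[2.1] NOT true = false
[2.2.1] false AND false = false
[2.2.2] false OR true OR true = true
[2.2] false AND true = false
[2] false OR false = false
[root] false → false (antecedent false ⇒ implication holds) = true
Overall: true → merged

Merged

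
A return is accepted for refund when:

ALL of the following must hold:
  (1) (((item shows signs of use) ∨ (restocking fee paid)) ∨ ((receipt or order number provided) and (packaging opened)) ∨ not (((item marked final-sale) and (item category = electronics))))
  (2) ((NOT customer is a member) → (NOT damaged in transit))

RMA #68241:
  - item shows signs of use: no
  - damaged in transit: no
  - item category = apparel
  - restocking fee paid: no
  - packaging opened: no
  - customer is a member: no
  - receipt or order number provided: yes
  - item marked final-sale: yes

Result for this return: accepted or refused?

Accepted

Atomic conditions:
  item shows signs of use: no → false
  restocking fee paid: no → false
  receipt or order number provided: yes → true
  packaging opened: no → false
  item marked final-sale: yes → true
  item category = electronics: apparel == electronics is false
  NOT customer is a member: no → true
  NOT damaged in transit: no → true
Combine:
[1.1] false OR false = false
[1.2] true AND false = false
[1.3.1] true AND false = false
[1.3] NOT false = true
[1] false OR false OR true = true
[2] true → true = true
[root] true AND true = true
Overall: true → accepted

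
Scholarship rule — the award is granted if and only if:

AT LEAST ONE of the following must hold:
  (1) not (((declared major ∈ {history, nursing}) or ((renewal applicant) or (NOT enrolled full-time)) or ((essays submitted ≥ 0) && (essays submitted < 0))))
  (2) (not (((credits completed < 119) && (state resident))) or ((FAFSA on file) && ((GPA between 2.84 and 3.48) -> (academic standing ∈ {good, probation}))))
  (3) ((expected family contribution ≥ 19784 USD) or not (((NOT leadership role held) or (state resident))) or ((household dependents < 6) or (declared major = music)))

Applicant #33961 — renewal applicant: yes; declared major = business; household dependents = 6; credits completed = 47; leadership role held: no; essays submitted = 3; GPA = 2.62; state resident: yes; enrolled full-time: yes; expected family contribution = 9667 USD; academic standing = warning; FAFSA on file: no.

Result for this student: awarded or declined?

Declined

Atomic conditions:
  declared major ∈ {history, nursing}: business is not in the set → false
  renewal applicant: yes → true
  NOT enrolled full-time: yes → false
  essays submitted ≥ 0: 3 ≥ 0 is true
  essays submitted < 0: 3 < 0 is false
  credits completed < 119: 47 < 119 is true
  state resident: yes → true
  FAFSA on file: no → false
  GPA between 2.84 and 3.48: 2.62 in [2.84, 3.48] is false
  academic standing ∈ {good, probation}: warning is not in the set → false
  expected family contribution ≥ 19784 USD: 9667 ≥ 19784 is false
  NOT leadership role held: no → true
  household dependents < 6: 6 < 6 is false
  declared major = music: business == music is false
Combine:
[1.1.2] true OR false = true
[1.1.3] true AND false = false
[1.1] false OR true OR false = true
[1] NOT true = false
[2.1.1] true AND true = true
[2.1] NOT true = false
[2.2.2] false → false (antecedent false ⇒ implication holds) = true
[2.2] false AND true = false
[2] false OR false = false
[3.2.1] true OR true = true
[3.2] NOT true = false
[3.3] false OR false = false
[3] false OR false OR false = false
[root] false OR false OR false = false
Overall: false → declined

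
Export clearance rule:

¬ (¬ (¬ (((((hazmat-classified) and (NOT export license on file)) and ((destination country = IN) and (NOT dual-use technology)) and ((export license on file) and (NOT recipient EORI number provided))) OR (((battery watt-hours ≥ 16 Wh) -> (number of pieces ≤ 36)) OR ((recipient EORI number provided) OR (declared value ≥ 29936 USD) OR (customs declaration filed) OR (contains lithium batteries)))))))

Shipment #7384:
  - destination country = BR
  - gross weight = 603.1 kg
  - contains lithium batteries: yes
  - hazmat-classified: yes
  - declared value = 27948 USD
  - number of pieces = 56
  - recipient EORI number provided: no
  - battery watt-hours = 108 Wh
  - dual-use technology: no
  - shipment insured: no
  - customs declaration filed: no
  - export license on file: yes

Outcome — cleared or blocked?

Blocked

Atomic conditions:
  hazmat-classified: yes → true
  NOT export license on file: yes → false
  destination country = IN: BR == IN is false
  NOT dual-use technology: no → true
  export license on file: yes → true
  NOT recipient EORI number provided: no → true
  battery watt-hours ≥ 16 Wh: 108 ≥ 16 is true
  number of pieces ≤ 36: 56 ≤ 36 is false
  recipient EORI number provided: no → false
  declared value ≥ 29936 USD: 27948 ≥ 29936 is false
  customs declaration filed: no → false
  contains lithium batteries: yes → true
Combine:
[1.1.1.1.1] true AND false = false
[1.1.1.1.2] false AND true = false
[1.1.1.1.3] true AND true = true
[1.1.1.1] false AND false AND true = false
[1.1.1.2.1] true → false = false
[1.1.1.2.2] false OR false OR false OR true = true
[1.1.1.2] false OR true = true
[1.1.1] false OR true = true
[1.1] NOT true = false
[1] NOT false = true
[root] NOT true = false
Overall: false → blocked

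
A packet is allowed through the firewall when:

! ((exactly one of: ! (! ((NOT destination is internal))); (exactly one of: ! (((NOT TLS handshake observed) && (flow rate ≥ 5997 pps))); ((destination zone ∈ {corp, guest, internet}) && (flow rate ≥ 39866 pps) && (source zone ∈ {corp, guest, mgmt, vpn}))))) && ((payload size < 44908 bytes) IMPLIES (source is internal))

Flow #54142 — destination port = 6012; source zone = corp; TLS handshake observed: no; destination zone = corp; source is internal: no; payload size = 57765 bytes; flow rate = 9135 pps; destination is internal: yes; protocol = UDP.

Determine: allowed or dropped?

Atomic conditions:
  NOT destination is internal: yes → false
  NOT TLS handshake observed: no → true
  flow rate ≥ 5997 pps: 9135 ≥ 5997 is true
  destination zone ∈ {corp, guest, internet}: corp is in the set → true
  flow rate ≥ 39866 pps: 9135 ≥ 39866 is false
  source zone ∈ {corp, guest, mgmt, vpn}: corp is in the set → true
  payload size < 44908 bytes: 57765 < 44908 is false
  source is internal: no → false
Combine:
[1.1.1.1] NOT false = true
[1.1.1] NOT true = false
[1.1.2.1.1] true AND true = true
[1.1.2.1] NOT true = false
[1.1.2.2] true AND false AND true = false
[1.1.2] exactly-one(false, false) = false
[1.1] exactly-one(false, false) = false
[1] NOT false = true
[2] false → false (antecedent false ⇒ implication holds) = true
[root] true AND true = true
Overall: true → allowed

Allowed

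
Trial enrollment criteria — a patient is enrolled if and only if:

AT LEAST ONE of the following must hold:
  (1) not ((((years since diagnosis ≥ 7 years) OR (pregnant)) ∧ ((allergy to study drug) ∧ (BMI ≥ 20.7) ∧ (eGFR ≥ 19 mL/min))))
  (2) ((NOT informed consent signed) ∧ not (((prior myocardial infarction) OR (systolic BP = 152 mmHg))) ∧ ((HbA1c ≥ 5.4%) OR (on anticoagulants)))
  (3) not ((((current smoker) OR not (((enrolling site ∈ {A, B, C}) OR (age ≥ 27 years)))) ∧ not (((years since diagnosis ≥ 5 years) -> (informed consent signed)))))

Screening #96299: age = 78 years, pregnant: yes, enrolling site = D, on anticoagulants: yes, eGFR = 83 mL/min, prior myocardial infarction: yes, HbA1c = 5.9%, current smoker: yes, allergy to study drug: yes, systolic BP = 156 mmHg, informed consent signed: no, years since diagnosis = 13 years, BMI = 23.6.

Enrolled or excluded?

Atomic conditions:
  years since diagnosis ≥ 7 years: 13 ≥ 7 is true
  pregnant: yes → true
  allergy to study drug: yes → true
  BMI ≥ 20.7: 23.6 ≥ 20.7 is true
  eGFR ≥ 19 mL/min: 83 ≥ 19 is true
  NOT informed consent signed: no → true
  prior myocardial infarction: yes → true
  systolic BP = 152 mmHg: 156 == 152 is false
  HbA1c ≥ 5.4%: 5.9 ≥ 5.4 is true
  on anticoagulants: yes → true
  current smoker: yes → true
  enrolling site ∈ {A, B, C}: D is not in the set → false
  age ≥ 27 years: 78 ≥ 27 is true
  years since diagnosis ≥ 5 years: 13 ≥ 5 is true
  informed consent signed: no → false
Combine:
[1.1.1] true OR true = true
[1.1.2] true AND true AND true = true
[1.1] true AND true = true
[1] NOT true = false
[2.2.1] true OR false = true
[2.2] NOT true = false
[2.3] true OR true = true
[2] true AND false AND true = false
[3.1.1.2.1] false OR true = true
[3.1.1.2] NOT true = false
[3.1.1] true OR false = true
[3.1.2.1] true → false = false
[3.1.2] NOT false = true
[3.1] true AND true = true
[3] NOT true = false
[root] false OR false OR false = false
Overall: false → excluded

Excluded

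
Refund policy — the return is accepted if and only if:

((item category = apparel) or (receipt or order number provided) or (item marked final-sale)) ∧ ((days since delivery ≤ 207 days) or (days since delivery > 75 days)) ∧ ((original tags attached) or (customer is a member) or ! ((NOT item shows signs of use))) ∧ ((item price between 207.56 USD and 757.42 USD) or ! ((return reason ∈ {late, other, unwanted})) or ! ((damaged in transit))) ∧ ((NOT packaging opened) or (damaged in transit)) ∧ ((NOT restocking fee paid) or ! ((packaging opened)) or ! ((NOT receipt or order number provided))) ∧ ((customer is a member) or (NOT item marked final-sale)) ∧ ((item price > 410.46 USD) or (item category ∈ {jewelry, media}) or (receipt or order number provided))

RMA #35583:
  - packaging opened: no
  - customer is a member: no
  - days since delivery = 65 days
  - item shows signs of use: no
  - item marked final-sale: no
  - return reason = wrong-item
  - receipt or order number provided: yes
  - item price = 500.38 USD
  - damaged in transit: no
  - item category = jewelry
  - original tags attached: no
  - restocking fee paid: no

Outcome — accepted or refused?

Refused

Atomic conditions:
  item category = apparel: jewelry == apparel is false
  receipt or order number provided: yes → true
  item marked final-sale: no → false
  days since delivery ≤ 207 days: 65 ≤ 207 is true
  days since delivery > 75 days: 65 > 75 is false
  original tags attached: no → false
  customer is a member: no → false
  NOT item shows signs of use: no → true
  item price between 207.56 USD and 757.42 USD: 500.38 in [207.56, 757.42] is true
  return reason ∈ {late, other, unwanted}: wrong-item is not in the set → false
  damaged in transit: no → false
  NOT packaging opened: no → true
  NOT restocking fee paid: no → true
  packaging opened: no → false
  NOT receipt or order number provided: yes → false
  NOT item marked final-sale: no → true
  item price > 410.46 USD: 500.38 > 410.46 is true
  item category ∈ {jewelry, media}: jewelry is in the set → true
Combine:
[1] false OR true OR false = true
[2] true OR false = true
[3.3] NOT true = false
[3] false OR false OR false = false
[4.2] NOT false = true
[4.3] NOT false = true
[4] true OR true OR true = true
[5] true OR false = true
[6.2] NOT false = true
[6.3] NOT false = true
[6] true OR true OR true = true
[7] false OR true = true
[8] true OR true OR true = true
[root] true AND true AND false AND true AND true AND true AND true AND true = false
Overall: false → refused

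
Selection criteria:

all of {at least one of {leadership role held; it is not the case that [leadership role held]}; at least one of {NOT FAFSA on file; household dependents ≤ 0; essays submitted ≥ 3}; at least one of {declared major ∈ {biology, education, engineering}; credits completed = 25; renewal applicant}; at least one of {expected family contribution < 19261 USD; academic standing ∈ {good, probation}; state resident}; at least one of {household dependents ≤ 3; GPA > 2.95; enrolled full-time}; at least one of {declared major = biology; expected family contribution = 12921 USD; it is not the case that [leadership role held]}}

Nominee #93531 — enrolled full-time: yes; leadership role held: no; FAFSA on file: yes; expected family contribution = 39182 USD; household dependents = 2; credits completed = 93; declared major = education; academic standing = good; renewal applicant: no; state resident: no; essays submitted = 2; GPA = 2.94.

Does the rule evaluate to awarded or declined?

Declined

Atomic conditions:
  leadership role held: no → false
  NOT FAFSA on file: yes → false
  household dependents ≤ 0: 2 ≤ 0 is false
  essays submitted ≥ 3: 2 ≥ 3 is false
  declared major ∈ {biology, education, engineering}: education is in the set → true
  credits completed = 25: 93 == 25 is false
  renewal applicant: no → false
  expected family contribution < 19261 USD: 39182 < 19261 is false
  academic standing ∈ {good, probation}: good is in the set → true
  state resident: no → false
  household dependents ≤ 3: 2 ≤ 3 is true
  GPA > 2.95: 2.94 > 2.95 is false
  enrolled full-time: yes → true
  declared major = biology: education == biology is false
  expected family contribution = 12921 USD: 39182 == 12921 is false
Combine:
[1.2] NOT false = true
[1] false OR true = true
[2] false OR false OR false = false
[3] true OR false OR false = true
[4] false OR true OR false = true
[5] true OR false OR true = true
[6.3] NOT false = true
[6] false OR false OR true = true
[root] true AND false AND true AND true AND true AND true = false
Overall: false → declined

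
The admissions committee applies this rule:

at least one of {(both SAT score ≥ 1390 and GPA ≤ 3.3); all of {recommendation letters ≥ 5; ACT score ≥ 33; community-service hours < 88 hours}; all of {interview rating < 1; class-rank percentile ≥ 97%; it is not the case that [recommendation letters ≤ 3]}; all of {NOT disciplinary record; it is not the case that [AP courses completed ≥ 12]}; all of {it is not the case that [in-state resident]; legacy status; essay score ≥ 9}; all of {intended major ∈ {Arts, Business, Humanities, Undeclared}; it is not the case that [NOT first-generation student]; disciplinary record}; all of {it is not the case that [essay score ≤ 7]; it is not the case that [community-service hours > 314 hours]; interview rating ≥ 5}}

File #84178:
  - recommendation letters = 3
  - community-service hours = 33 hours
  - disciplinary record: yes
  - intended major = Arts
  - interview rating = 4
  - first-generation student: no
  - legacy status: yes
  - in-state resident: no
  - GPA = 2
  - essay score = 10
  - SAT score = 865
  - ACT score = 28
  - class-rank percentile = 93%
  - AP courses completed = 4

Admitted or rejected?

Atomic conditions:
  SAT score ≥ 1390: 865 ≥ 1390 is false
  GPA ≤ 3.3: 2 ≤ 3.3 is true
  recommendation letters ≥ 5: 3 ≥ 5 is false
  ACT score ≥ 33: 28 ≥ 33 is false
  community-service hours < 88 hours: 33 < 88 is true
  interview rating < 1: 4 < 1 is false
  class-rank percentile ≥ 97%: 93 ≥ 97 is false
  recommendation letters ≤ 3: 3 ≤ 3 is true
  NOT disciplinary record: yes → false
  AP courses completed ≥ 12: 4 ≥ 12 is false
  in-state resident: no → false
  legacy status: yes → true
  essay score ≥ 9: 10 ≥ 9 is true
  intended major ∈ {Arts, Business, Humanities, Undeclared}: Arts is in the set → true
  NOT first-generation student: no → true
  disciplinary record: yes → true
  essay score ≤ 7: 10 ≤ 7 is false
  community-service hours > 314 hours: 33 > 314 is false
  interview rating ≥ 5: 4 ≥ 5 is false
Combine:
[1] false AND true = false
[2] false AND false AND true = false
[3.3] NOT true = false
[3] false AND false AND false = false
[4.2] NOT false = true
[4] false AND true = false
[5.1] NOT false = true
[5] true AND true AND true = true
[6.2] NOT true = false
[6] true AND false AND true = false
[7.1] NOT false = true
[7.2] NOT false = true
[7] true AND true AND false = false
[root] false OR false OR false OR false OR true OR false OR false = true
Overall: true → admitted

Admitted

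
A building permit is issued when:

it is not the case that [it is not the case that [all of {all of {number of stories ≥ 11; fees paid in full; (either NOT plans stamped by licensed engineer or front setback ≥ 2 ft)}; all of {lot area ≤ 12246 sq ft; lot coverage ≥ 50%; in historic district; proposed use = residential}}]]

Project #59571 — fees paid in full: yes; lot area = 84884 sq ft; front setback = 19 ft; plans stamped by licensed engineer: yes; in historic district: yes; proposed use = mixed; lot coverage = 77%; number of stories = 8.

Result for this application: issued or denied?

Atomic conditions:
  number of stories ≥ 11: 8 ≥ 11 is false
  fees paid in full: yes → true
  NOT plans stamped by licensed engineer: yes → false
  front setback ≥ 2 ft: 19 ≥ 2 is true
  lot area ≤ 12246 sq ft: 84884 ≤ 12246 is false
  lot coverage ≥ 50%: 77 ≥ 50 is true
  in historic district: yes → true
  proposed use = residential: mixed == residential is false
Combine:
[1.1.1.3] false OR true = true
[1.1.1] false AND true AND true = false
[1.1.2] false AND true AND true AND false = false
[1.1] false AND false = false
[1] NOT false = true
[root] NOT true = false
Overall: false → denied

Denied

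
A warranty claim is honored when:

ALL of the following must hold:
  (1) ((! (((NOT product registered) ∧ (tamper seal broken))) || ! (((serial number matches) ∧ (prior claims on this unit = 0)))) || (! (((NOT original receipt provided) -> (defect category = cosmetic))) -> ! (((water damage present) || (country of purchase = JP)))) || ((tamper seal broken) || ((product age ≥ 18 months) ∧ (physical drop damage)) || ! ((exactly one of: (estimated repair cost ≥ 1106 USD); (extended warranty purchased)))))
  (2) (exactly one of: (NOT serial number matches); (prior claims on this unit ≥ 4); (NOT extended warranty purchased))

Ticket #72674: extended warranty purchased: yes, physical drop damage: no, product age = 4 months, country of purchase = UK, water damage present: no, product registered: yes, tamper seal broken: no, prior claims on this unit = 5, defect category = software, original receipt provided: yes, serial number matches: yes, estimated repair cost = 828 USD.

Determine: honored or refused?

Atomic conditions:
  NOT product registered: yes → false
  tamper seal broken: no → false
  serial number matches: yes → true
  prior claims on this unit = 0: 5 == 0 is false
  NOT original receipt provided: yes → false
  defect category = cosmetic: software == cosmetic is false
  water damage present: no → false
  country of purchase = JP: UK == JP is false
  product age ≥ 18 months: 4 ≥ 18 is false
  physical drop damage: no → false
  estimated repair cost ≥ 1106 USD: 828 ≥ 1106 is false
  extended warranty purchased: yes → true
  NOT serial number matches: yes → false
  prior claims on this unit ≥ 4: 5 ≥ 4 is true
  NOT extended warranty purchased: yes → false
Combine:
[1.1.1.1] false AND false = false
[1.1.1] NOT false = true
[1.1.2.1] true AND false = false
[1.1.2] NOT false = true
[1.1] true OR true = true
[1.2.1.1] false → false (antecedent false ⇒ implication holds) = true
[1.2.1] NOT true = false
[1.2.2.1] false OR false = false
[1.2.2] NOT false = true
[1.2] false → true (antecedent false ⇒ implication holds) = true
[1.3.2] false AND false = false
[1.3.3.1] exactly-one(false, true) = true
[1.3.3] NOT true = false
[1.3] false OR false OR false = false
[1] true OR true OR false = true
[2] exactly-one(false, true, false) = true
[root] true AND true = true
Overall: true → honored

Honored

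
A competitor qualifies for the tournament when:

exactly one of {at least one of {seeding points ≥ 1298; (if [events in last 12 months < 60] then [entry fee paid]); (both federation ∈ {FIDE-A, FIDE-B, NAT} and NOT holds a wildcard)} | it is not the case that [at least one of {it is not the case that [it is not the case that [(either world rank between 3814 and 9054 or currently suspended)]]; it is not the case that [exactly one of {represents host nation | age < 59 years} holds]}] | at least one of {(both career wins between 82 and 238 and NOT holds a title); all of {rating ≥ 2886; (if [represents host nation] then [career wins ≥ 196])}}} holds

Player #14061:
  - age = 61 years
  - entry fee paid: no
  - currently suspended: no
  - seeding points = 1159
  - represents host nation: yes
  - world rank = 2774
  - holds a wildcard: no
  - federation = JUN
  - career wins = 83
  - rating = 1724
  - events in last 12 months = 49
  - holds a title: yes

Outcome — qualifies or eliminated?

Qualifies

Atomic conditions:
  seeding points ≥ 1298: 1159 ≥ 1298 is false
  events in last 12 months < 60: 49 < 60 is true
  entry fee paid: no → false
  federation ∈ {FIDE-A, FIDE-B, NAT}: JUN is not in the set → false
  NOT holds a wildcard: no → true
  world rank between 3814 and 9054: 2774 in [3814, 9054] is false
  currently suspended: no → false
  represents host nation: yes → true
  age < 59 years: 61 < 59 is false
  career wins between 82 and 238: 83 in [82, 238] is true
  NOT holds a title: yes → false
  rating ≥ 2886: 1724 ≥ 2886 is false
  career wins ≥ 196: 83 ≥ 196 is false
Combine:
[1.2] true → false = false
[1.3] false AND true = false
[1] false OR false OR false = false
[2.1.1.1.1] false OR false = false
[2.1.1.1] NOT false = true
[2.1.1] NOT true = false
[2.1.2.1] exactly-one(true, false) = true
[2.1.2] NOT true = false
[2.1] false OR false = false
[2] NOT false = true
[3.1] true AND false = false
[3.2.2] true → false = false
[3.2] false AND false = false
[3] false OR false = false
[root] exactly-one(false, true, false) = true
Overall: true → qualifies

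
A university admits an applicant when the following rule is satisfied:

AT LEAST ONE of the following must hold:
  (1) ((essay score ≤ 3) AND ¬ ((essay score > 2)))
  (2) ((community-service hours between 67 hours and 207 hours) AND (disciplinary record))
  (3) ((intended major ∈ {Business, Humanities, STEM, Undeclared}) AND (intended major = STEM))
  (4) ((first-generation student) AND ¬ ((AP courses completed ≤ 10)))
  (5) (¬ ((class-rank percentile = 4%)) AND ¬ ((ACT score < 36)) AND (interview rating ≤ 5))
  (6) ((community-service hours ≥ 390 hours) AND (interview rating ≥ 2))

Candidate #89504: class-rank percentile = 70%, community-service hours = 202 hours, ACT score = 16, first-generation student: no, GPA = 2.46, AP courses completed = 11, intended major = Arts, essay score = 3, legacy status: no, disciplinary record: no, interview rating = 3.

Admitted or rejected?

Atomic conditions:
  essay score ≤ 3: 3 ≤ 3 is true
  essay score > 2: 3 > 2 is true
  community-service hours between 67 hours and 207 hours: 202 in [67, 207] is true
  disciplinary record: no → false
  intended major ∈ {Business, Humanities, STEM, Undeclared}: Arts is not in the set → false
  intended major = STEM: Arts == STEM is false
  first-generation student: no → false
  AP courses completed ≤ 10: 11 ≤ 10 is false
  class-rank percentile = 4%: 70 == 4 is false
  ACT score < 36: 16 < 36 is true
  interview rating ≤ 5: 3 ≤ 5 is true
  community-service hours ≥ 390 hours: 202 ≥ 390 is false
  interview rating ≥ 2: 3 ≥ 2 is true
Combine:
[1.2] NOT true = false
[1] true AND false = false
[2] true AND false = false
[3] false AND false = false
[4.2] NOT false = true
[4] false AND true = false
[5.1] NOT false = true
[5.2] NOT true = false
[5] true AND false AND true = false
[6] false AND true = false
[root] false OR false OR false OR false OR false OR false = false
Overall: false → rejected

Rejected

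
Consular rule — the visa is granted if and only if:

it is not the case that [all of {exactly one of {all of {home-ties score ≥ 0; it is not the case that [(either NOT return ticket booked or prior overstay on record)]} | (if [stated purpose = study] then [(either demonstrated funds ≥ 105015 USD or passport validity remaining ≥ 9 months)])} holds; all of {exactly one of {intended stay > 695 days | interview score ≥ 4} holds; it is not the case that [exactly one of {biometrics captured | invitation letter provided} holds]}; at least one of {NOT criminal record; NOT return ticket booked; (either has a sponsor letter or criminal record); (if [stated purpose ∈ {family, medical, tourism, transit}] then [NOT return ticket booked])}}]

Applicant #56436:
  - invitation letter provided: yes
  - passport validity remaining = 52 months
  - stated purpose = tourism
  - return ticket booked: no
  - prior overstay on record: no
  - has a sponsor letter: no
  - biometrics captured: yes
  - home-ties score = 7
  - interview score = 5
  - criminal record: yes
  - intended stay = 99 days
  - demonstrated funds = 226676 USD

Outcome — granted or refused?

Refused

Atomic conditions:
  home-ties score ≥ 0: 7 ≥ 0 is true
  NOT return ticket booked: no → true
  prior overstay on record: no → false
  stated purpose = study: tourism == study is false
  demonstrated funds ≥ 105015 USD: 226676 ≥ 105015 is true
  passport validity remaining ≥ 9 months: 52 ≥ 9 is true
  intended stay > 695 days: 99 > 695 is false
  interview score ≥ 4: 5 ≥ 4 is true
  biometrics captured: yes → true
  invitation letter provided: yes → true
  NOT criminal record: yes → false
  has a sponsor letter: no → false
  criminal record: yes → true
  stated purpose ∈ {family, medical, tourism, transit}: tourism is in the set → true
Combine:
[1.1.1.2.1] true OR false = true
[1.1.1.2] NOT true = false
[1.1.1] true AND false = false
[1.1.2.2] true OR true = true
[1.1.2] false → true (antecedent false ⇒ implication holds) = true
[1.1] exactly-one(false, true) = true
[1.2.1] exactly-one(false, true) = true
[1.2.2.1] exactly-one(true, true) = false
[1.2.2] NOT false = true
[1.2] true AND true = true
[1.3.3] false OR true = true
[1.3.4] true → true = true
[1.3] false OR true OR true OR true = true
[1] true AND true AND true = true
[root] NOT true = false
Overall: false → refused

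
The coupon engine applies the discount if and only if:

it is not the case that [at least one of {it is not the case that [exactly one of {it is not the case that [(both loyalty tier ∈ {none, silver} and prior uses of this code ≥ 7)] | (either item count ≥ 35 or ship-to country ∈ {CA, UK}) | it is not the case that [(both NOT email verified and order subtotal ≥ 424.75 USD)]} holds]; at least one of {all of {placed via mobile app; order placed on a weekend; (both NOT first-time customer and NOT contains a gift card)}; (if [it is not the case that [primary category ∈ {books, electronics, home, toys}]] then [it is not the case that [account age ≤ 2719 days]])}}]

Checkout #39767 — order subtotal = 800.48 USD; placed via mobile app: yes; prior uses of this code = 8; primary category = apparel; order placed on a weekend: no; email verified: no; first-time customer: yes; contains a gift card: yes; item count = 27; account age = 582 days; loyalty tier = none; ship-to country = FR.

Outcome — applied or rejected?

Rejected

Atomic conditions:
  loyalty tier ∈ {none, silver}: none is in the set → true
  prior uses of this code ≥ 7: 8 ≥ 7 is true
  item count ≥ 35: 27 ≥ 35 is false
  ship-to country ∈ {CA, UK}: FR is not in the set → false
  NOT email verified: no → true
  order subtotal ≥ 424.75 USD: 800.48 ≥ 424.75 is true
  placed via mobile app: yes → true
  order placed on a weekend: no → false
  NOT first-time customer: yes → false
  NOT contains a gift card: yes → false
  primary category ∈ {books, electronics, home, toys}: apparel is not in the set → false
  account age ≤ 2719 days: 582 ≤ 2719 is true
Combine:
[1.1.1.1.1] true AND true = true
[1.1.1.1] NOT true = false
[1.1.1.2] false OR false = false
[1.1.1.3.1] true AND true = true
[1.1.1.3] NOT true = false
[1.1.1] exactly-one(false, false, false) = false
[1.1] NOT false = true
[1.2.1.3] false AND false = false
[1.2.1] true AND false AND false = false
[1.2.2.1] NOT false = true
[1.2.2.2] NOT true = false
[1.2.2] true → false = false
[1.2] false OR false = false
[1] true OR false = true
[root] NOT true = false
Overall: false → rejected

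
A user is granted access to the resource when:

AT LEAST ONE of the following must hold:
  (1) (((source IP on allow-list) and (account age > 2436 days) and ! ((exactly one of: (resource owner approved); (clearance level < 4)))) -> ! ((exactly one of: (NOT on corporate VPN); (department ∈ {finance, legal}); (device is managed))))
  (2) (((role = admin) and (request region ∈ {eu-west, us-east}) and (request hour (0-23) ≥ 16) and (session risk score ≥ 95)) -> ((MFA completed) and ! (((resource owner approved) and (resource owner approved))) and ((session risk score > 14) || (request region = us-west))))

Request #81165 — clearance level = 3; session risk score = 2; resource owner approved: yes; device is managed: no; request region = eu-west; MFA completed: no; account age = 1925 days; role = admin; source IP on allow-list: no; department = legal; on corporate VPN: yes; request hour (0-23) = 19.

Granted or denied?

Granted

Atomic conditions:
  source IP on allow-list: no → false
  account age > 2436 days: 1925 > 2436 is false
  resource owner approved: yes → true
  clearance level < 4: 3 < 4 is true
  NOT on corporate VPN: yes → false
  department ∈ {finance, legal}: legal is in the set → true
  device is managed: no → false
  role = admin: admin == admin is true
  request region ∈ {eu-west, us-east}: eu-west is in the set → true
  request hour (0-23) ≥ 16: 19 ≥ 16 is true
  session risk score ≥ 95: 2 ≥ 95 is false
  MFA completed: no → false
  session risk score > 14: 2 > 14 is false
  request region = us-west: eu-west == us-west is false
Combine:
[1.1.3.1] exactly-one(true, true) = false
[1.1.3] NOT false = true
[1.1] false AND false AND true = false
[1.2.1] exactly-one(false, true, false) = true
[1.2] NOT true = false
[1] false → false (antecedent false ⇒ implication holds) = true
[2.1] true AND true AND true AND false = false
[2.2.2.1] true AND true = true
[2.2.2] NOT true = false
[2.2.3] false OR false = false
[2.2] false AND false AND false = false
[2] false → false (antecedent false ⇒ implication holds) = true
[root] true OR true = true
Overall: true → granted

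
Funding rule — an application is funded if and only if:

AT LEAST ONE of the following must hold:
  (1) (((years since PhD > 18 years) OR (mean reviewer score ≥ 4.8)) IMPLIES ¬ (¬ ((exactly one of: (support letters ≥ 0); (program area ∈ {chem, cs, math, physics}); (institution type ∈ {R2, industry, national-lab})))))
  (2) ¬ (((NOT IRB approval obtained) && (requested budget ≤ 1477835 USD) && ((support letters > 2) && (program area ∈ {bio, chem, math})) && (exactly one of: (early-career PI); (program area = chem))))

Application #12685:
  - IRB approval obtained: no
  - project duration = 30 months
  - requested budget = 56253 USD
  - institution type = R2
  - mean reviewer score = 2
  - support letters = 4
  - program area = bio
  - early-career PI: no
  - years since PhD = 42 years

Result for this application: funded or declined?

Atomic conditions:
  years since PhD > 18 years: 42 > 18 is true
  mean reviewer score ≥ 4.8: 2 ≥ 4.8 is false
  support letters ≥ 0: 4 ≥ 0 is true
  program area ∈ {chem, cs, math, physics}: bio is not in the set → false
  institution type ∈ {R2, industry, national-lab}: R2 is in the set → true
  NOT IRB approval obtained: no → true
  requested budget ≤ 1477835 USD: 56253 ≤ 1477835 is true
  support letters > 2: 4 > 2 is true
  program area ∈ {bio, chem, math}: bio is in the set → true
  early-career PI: no → false
  program area = chem: bio == chem is false
Combine:
[1.1] true OR false = true
[1.2.1.1] exactly-one(true, false, true) = false
[1.2.1] NOT false = true
[1.2] NOT true = false
[1] true → false = false
[2.1.3] true AND true = true
[2.1.4] exactly-one(false, false) = false
[2.1] true AND true AND true AND false = false
[2] NOT false = true
[root] false OR true = true
Overall: true → funded

Funded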